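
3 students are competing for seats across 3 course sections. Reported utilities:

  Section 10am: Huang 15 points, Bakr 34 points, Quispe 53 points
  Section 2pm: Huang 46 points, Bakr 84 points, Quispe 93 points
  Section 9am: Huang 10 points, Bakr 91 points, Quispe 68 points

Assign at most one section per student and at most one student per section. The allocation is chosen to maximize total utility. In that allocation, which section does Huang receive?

Huang receives Section 10am.

Optimal: Huang→Section 10am (15 points), Bakr→Section 9am (91 points), Quispe→Section 2pm (93 points) — total 15+91+93 = 199 points.
Column-greedy (each section in turn goes to its best remaining student) gives 147 points, worse by 52.
Checked against all permutations: 199 points is optimal.
Huang's own top section is Section 2pm (46 points), but forcing Huang→Section 2pm and reassigning the rest optimally gives only 190 points — worse by 9.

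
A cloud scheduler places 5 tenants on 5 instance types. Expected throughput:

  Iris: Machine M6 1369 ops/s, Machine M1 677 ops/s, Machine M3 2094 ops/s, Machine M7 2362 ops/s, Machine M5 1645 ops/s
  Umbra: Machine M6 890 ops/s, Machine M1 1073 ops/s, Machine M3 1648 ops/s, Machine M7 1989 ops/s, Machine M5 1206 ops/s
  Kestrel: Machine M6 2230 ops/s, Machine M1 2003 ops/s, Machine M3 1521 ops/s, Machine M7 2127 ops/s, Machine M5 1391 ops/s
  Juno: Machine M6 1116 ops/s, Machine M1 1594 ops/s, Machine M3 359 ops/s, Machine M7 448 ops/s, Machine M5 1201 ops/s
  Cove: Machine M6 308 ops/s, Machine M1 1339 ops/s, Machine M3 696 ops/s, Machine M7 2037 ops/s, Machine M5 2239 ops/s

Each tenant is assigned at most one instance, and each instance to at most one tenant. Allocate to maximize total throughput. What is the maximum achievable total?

Maximum total: 10146 ops/s

This is a one-to-one assignment (maximum-weight bipartite matching).
Optimal: Iris→Machine M3 (2094 ops/s), Umbra→Machine M7 (1989 ops/s), Kestrel→Machine M6 (2230 ops/s), Juno→Machine M1 (1594 ops/s), Cove→Machine M5 (2239 ops/s) — total 2094+1989+2230+1594+2239 = 10146 ops/s.
Row-greedy (each tenant in turn takes its best remaining instance) gives 10073 ops/s, worse by 73.
No other one-to-one assignment exceeds 10146 ops/s.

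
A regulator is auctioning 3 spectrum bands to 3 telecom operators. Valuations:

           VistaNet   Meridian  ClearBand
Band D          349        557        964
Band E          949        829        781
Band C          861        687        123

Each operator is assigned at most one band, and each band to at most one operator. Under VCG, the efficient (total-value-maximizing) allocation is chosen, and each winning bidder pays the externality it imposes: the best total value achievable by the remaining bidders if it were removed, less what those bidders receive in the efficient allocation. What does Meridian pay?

Efficient allocation: VistaNet→Band C ($861M), Meridian→Band E ($829M), ClearBand→Band D ($964M); total welfare W = $2654M.
Meridian receives Band E at value $829M, so the others get W − 829 = $1825M.
Without Meridian: best allocation of the remaining 2 bidders over all 3 bands is VistaNet→Band E ($949M), ClearBand→Band D ($964M), total $1913M.
VCG payment = (others' best without Meridian) − (others' welfare with Meridian) = 1913 − 1825 = $88M.

Meridian pays $88M.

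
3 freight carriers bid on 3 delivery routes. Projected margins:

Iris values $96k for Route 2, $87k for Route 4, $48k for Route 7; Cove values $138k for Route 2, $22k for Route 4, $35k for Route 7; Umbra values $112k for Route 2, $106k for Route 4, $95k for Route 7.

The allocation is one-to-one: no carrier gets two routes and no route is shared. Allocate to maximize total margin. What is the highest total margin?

Max total: $320k

Optimal: Iris→Route 4 ($87k), Cove→Route 2 ($138k), Umbra→Route 7 ($95k) — total 87+138+95 = $320k.
Max-entry greedy (repeatedly take the single best remaining cell) gives $292k, worse by 28.
Next-best assignment: Iris→Route 7, Cove→Route 2, Umbra→Route 4 = $292k.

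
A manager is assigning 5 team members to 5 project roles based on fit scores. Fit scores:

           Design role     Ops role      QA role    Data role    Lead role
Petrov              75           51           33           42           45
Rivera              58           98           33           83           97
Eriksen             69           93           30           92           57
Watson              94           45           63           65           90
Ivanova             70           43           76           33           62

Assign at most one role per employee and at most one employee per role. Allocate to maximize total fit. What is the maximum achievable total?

Maximum total: 431 pts

This is the linear assignment problem.
Optimal: Petrov→Design role (75 pts), Rivera→Ops role (98 pts), Eriksen→Data role (92 pts), Watson→Lead role (90 pts), Ivanova→QA role (76 pts) — total 75+98+92+90+76 = 431 pts.
Column-greedy (each role in turn goes to its best remaining employee) gives 405 pts, worse by 26.
Next-best assignment: Petrov→Design role, Rivera→Data role, Eriksen→Ops role, Watson→Lead role, Ivanova→QA role = 417 pts.
No other one-to-one assignment exceeds 431 pts.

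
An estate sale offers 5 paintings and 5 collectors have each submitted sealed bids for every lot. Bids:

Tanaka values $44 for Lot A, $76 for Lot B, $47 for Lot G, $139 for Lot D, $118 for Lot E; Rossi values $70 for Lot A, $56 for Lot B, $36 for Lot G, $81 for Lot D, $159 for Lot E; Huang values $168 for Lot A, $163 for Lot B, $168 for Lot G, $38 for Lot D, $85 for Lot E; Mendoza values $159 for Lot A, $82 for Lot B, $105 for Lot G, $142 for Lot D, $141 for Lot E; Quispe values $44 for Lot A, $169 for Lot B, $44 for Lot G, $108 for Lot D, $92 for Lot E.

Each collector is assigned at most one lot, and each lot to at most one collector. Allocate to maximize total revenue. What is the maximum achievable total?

This is a one-to-one assignment (maximum-weight bipartite matching).
Optimal: Tanaka→Lot D ($139), Rossi→Lot E ($159), Huang→Lot G ($168), Mendoza→Lot A ($159), Quispe→Lot B ($169) — total 139+159+168+159+169 = $794.
Row-greedy (each collector in turn takes its best remaining lot) gives $740, worse by 54.
Next-best assignment: Tanaka→Lot D, Rossi→Lot E, Huang→Lot A, Mendoza→Lot G, Quispe→Lot B = $740.
Every other assignment is strictly worse.

Max total: $794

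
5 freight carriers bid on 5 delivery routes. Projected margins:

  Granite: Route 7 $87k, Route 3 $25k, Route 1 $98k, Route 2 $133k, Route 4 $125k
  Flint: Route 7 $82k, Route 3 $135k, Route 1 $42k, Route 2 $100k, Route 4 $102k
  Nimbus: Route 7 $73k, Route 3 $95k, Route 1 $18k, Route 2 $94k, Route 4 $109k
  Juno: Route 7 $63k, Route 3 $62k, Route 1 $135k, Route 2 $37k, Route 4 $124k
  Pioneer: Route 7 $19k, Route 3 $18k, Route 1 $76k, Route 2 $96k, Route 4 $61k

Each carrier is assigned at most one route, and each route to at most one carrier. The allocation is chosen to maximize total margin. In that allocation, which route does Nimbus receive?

Nimbus receives Route 7.

Optimal: Granite→Route 4 ($125k), Flint→Route 3 ($135k), Nimbus→Route 7 ($73k), Juno→Route 1 ($135k), Pioneer→Route 2 ($96k) — total 125+135+73+135+96 = $564k.
Row-greedy (each carrier in turn takes its best remaining route) gives $531k, worse by 33.
Checked against all permutations: $564k is optimal.
Nimbus's own top route is Route 4 ($109k), but forcing Nimbus→Route 4 and reassigning the rest optimally gives only $562k — worse by 2.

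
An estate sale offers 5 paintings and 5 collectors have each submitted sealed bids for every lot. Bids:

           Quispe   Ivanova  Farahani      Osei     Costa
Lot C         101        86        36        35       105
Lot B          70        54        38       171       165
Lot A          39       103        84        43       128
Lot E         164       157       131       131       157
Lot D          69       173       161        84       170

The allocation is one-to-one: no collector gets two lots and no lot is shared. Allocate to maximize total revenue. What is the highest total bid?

This is the linear assignment problem.
Optimal: Quispe→Lot C ($101), Ivanova→Lot E ($157), Farahani→Lot D ($161), Osei→Lot B ($171), Costa→Lot A ($128) — total 101+157+161+171+128 = $718.
Max-entry greedy (repeatedly take the single best remaining cell) gives $672, worse by 46.
Next-best assignment: Quispe→Lot E, Ivanova→Lot C, Farahani→Lot D, Osei→Lot B, Costa→Lot A = $710.
Swapping Ivanova↔Farahani (Ivanova→Lot D $173, Farahani→Lot E $131) loses 14.

Max total: $718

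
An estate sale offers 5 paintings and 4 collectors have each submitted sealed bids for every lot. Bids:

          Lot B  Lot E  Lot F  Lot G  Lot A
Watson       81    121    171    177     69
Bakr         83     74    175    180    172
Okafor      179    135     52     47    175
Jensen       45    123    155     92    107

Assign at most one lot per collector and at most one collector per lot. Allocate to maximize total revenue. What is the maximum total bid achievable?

Treat this as an assignment problem: match each collector to one lot.
Optimal: Watson→Lot G ($177), Bakr→Lot A ($172), Okafor→Lot B ($179), Jensen→Lot F ($155) — total 177+172+179+155 = $683.
Column-greedy (each lot in turn goes to its best remaining collector) gives $654, worse by 29.
Swapping Okafor↔Jensen (Okafor→Lot F $52, Jensen→Lot B $45) loses 237.

Maximum total: $683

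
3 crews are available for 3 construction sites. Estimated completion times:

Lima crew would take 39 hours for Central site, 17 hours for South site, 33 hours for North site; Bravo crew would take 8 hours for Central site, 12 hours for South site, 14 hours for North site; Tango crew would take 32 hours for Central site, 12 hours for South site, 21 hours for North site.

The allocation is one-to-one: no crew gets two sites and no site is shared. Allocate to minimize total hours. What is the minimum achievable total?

This is a one-to-one assignment (minimum-cost bipartite matching).
Optimal: Lima crew→South site (17 hours), Bravo crew→Central site (8 hours), Tango crew→North site (21 hours) — total 17+8+21 = 46 hours.
Min-entry greedy (repeatedly take the single cheapest remaining cell) gives 53 hours, worse by 7.

Minimum total: 46 hours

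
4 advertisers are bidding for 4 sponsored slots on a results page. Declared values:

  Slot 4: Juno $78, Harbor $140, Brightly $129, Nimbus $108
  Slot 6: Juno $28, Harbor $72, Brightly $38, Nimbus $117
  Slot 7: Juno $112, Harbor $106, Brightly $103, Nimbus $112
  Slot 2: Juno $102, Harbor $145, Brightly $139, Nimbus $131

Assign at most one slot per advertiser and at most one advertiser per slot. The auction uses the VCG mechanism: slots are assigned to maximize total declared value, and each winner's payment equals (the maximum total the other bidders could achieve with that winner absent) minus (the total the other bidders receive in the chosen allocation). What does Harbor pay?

Harbor pays $4.

Efficient allocation: Juno→Slot 7 ($112), Harbor→Slot 4 ($140), Brightly→Slot 2 ($139), Nimbus→Slot 6 ($117); total welfare W = $508.
Harbor receives Slot 4 at value $140, so the others get W − 140 = $368.
Without Harbor: best allocation of the remaining 3 bidders over all 4 slots is Juno→Slot 7 ($112), Brightly→Slot 4 ($129), Nimbus→Slot 2 ($131), total $372.
VCG payment = (others' best without Harbor) − (others' welfare with Harbor) = 372 − 368 = $4.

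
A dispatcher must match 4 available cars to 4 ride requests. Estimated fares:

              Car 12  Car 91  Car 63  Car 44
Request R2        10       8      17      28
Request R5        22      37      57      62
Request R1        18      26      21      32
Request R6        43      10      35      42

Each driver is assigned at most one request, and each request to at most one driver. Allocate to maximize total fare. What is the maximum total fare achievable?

Max total: $154

Treat this as an assignment problem: match each driver to one request.
Optimal: Car 12→Request R6 ($43), Car 91→Request R1 ($26), Car 63→Request R5 ($57), Car 44→Request R2 ($28) — total 43+26+57+28 = $154.
Row-greedy (each driver in turn takes its best remaining request) gives $129, worse by 25.
Every other assignment is strictly worse.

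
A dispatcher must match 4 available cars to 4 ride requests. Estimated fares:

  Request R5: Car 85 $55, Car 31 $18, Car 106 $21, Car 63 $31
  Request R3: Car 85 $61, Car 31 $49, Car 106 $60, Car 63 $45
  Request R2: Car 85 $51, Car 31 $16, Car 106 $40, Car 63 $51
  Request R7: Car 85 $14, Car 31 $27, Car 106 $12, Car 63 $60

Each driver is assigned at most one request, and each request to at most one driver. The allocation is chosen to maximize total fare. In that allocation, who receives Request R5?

Optimal: Car 85→Request R5 ($55), Car 31→Request R3 ($49), Car 106→Request R2 ($40), Car 63→Request R7 ($60) — total 55+49+40+60 = $204.
Row-greedy (each driver in turn takes its best remaining request) gives $159, worse by 45.
Next-best assignment: Car 85→Request R5, Car 31→Request R7, Car 106→Request R3, Car 63→Request R2 = $193.
Swapping Car 106↔Car 31 (Car 106→Request R3 $60, Car 31→Request R2 $16) loses 13.
Checked against all permutations: $204 is optimal.
Car 85's own top request is Request R3 ($61), but forcing Car 85→Request R3 and reassigning the rest optimally gives only $179 — worse by 25.

Car 85 receives Request R5.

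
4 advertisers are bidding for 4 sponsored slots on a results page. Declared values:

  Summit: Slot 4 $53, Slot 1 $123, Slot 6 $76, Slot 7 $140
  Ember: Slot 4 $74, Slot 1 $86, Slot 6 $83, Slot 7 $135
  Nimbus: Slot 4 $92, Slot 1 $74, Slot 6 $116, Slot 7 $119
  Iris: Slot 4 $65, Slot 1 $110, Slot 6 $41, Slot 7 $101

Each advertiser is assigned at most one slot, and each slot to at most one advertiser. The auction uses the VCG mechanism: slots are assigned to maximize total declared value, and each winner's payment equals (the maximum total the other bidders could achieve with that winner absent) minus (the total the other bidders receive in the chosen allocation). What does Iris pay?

Iris pays $44.

Efficient allocation: Summit→Slot 7 ($140), Ember→Slot 4 ($74), Nimbus→Slot 6 ($116), Iris→Slot 1 ($110); total welfare W = $440.
Iris receives Slot 1 at value $110, so the others get W − 110 = $330.
Without Iris: best allocation of the remaining 3 bidders over all 4 slots is Summit→Slot 1 ($123), Ember→Slot 7 ($135), Nimbus→Slot 6 ($116), total $374.
VCG payment = (others' best without Iris) − (others' welfare with Iris) = 374 − 330 = $44.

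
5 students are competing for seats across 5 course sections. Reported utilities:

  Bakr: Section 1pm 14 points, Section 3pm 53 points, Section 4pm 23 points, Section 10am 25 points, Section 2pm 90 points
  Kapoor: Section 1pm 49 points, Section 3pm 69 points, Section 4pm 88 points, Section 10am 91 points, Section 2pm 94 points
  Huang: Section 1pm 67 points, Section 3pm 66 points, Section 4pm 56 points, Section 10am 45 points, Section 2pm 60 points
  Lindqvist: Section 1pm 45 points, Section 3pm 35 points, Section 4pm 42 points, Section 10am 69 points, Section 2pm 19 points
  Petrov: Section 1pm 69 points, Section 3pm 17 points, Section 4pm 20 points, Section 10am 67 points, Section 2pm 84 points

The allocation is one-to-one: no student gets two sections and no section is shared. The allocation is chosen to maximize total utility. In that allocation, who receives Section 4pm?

This is the linear assignment problem.
Optimal: Bakr→Section 2pm (90 points), Kapoor→Section 4pm (88 points), Huang→Section 3pm (66 points), Lindqvist→Section 10am (69 points), Petrov→Section 1pm (69 points) — total 90+88+66+69+69 = 382 points.
Max-entry greedy (repeatedly take the single best remaining cell) gives 321 points, worse by 61.
Next-best assignment: Bakr→Section 3pm, Kapoor→Section 4pm, Huang→Section 1pm, Lindqvist→Section 10am, Petrov→Section 2pm = 361 points.
Kapoor's own top section is Section 2pm (94 points), but forcing Kapoor→Section 2pm and reassigning the rest optimally gives only 341 points — worse by 41.

Kapoor receives Section 4pm.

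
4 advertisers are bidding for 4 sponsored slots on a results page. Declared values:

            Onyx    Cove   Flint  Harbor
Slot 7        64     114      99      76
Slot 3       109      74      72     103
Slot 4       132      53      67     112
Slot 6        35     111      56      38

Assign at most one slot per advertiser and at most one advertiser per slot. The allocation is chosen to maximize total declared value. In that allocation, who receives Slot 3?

Harbor receives Slot 3.

This is the linear assignment problem.
Optimal: Onyx→Slot 4 ($132), Cove→Slot 6 ($111), Flint→Slot 7 ($99), Harbor→Slot 3 ($103) — total 132+111+99+103 = $445.
Max-entry greedy (repeatedly take the single best remaining cell) gives $405, worse by 40.
Next-best assignment: Onyx→Slot 3, Cove→Slot 6, Flint→Slot 7, Harbor→Slot 4 = $431.
Harbor's own top slot is Slot 4 ($112), but forcing Harbor→Slot 4 and reassigning the rest optimally gives only $431 — worse by 14.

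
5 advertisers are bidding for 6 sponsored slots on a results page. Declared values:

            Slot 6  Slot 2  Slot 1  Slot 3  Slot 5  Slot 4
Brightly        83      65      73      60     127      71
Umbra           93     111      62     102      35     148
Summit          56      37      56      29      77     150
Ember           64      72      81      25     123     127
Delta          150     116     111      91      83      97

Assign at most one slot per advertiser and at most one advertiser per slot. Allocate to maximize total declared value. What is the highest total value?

Optimal: Brightly→Slot 5 ($127), Umbra→Slot 2 ($111), Summit→Slot 4 ($150), Ember→Slot 1 ($81), Delta→Slot 6 ($150) — total 127+111+150+81+150 = $619.
Column-greedy (each slot in turn goes to its best remaining advertiser) gives $479, worse by 140.
No other one-to-one assignment exceeds $619.

Max total: $619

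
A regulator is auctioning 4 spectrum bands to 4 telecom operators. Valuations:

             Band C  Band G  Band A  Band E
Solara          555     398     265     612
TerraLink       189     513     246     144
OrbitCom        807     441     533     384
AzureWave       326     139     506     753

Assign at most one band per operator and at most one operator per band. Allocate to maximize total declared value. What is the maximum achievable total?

Maximum total: $2438M

Optimal: Solara→Band E ($612M), TerraLink→Band G ($513M), OrbitCom→Band C ($807M), AzureWave→Band A ($506M) — total 612+513+807+506 = $2438M.
Max-entry greedy (repeatedly take the single best remaining cell) gives $2338M, worse by 100.
Next-best assignment: Solara→Band C, TerraLink→Band G, OrbitCom→Band A, AzureWave→Band E = $2354M.
Swapping TerraLink↔OrbitCom (TerraLink→Band C $189M, OrbitCom→Band G $441M) loses 690.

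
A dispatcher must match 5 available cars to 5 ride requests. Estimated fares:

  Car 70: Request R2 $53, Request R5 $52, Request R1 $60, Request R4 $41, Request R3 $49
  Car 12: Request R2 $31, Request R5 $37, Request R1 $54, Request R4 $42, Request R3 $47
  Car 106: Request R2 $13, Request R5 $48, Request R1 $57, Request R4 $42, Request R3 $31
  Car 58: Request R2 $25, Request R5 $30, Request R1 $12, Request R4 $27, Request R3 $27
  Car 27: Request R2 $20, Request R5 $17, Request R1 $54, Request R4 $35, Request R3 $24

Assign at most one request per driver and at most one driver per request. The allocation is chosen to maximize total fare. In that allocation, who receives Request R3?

Car 12 receives Request R3.

Optimal: Car 70→Request R2 ($53), Car 12→Request R3 ($47), Car 106→Request R5 ($48), Car 58→Request R4 ($27), Car 27→Request R1 ($54) — total 53+47+48+27+54 = $229.
Row-greedy (each driver in turn takes its best remaining request) gives $202, worse by 27.
Swapping Car 12↔Car 58 (Car 12→Request R4 $42, Car 58→Request R3 $27) loses 5.
Car 12's own top request is Request R1 ($54), but forcing Car 12→Request R1 and reassigning the rest optimally gives only $217 — worse by 12.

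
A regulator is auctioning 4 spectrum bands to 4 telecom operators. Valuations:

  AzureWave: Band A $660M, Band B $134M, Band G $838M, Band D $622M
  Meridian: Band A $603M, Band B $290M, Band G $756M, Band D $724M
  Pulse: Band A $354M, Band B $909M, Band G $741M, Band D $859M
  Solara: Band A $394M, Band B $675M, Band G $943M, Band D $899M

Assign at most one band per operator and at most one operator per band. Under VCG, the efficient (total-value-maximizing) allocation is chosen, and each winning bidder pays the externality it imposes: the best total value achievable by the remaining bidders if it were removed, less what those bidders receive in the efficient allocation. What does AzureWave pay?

Efficient allocation: AzureWave→Band G ($838M), Meridian→Band A ($603M), Pulse→Band B ($909M), Solara→Band D ($899M); total welfare W = $3249M.
AzureWave receives Band G at value $838M, so the others get W − 838 = $2411M.
Without AzureWave: best allocation of the remaining 3 bidders over all 4 bands is Meridian→Band D ($724M), Pulse→Band B ($909M), Solara→Band G ($943M), total $2576M.
VCG payment = (others' best without AzureWave) − (others' welfare with AzureWave) = 2576 − 2411 = $165M.

AzureWave pays $165M.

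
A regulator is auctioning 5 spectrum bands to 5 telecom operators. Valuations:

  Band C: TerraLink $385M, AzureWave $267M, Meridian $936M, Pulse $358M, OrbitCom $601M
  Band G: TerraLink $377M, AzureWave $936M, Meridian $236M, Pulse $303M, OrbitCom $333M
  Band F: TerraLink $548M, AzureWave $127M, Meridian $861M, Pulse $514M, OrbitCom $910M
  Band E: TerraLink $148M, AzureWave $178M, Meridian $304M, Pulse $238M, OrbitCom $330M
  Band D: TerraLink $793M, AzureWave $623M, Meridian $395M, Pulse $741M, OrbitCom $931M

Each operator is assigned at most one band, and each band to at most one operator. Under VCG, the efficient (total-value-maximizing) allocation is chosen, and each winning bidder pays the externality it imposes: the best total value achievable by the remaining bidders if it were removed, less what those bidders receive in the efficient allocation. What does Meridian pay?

Efficient allocation: TerraLink→Band D ($793M), AzureWave→Band G ($936M), Meridian→Band C ($936M), Pulse→Band E ($238M), OrbitCom→Band F ($910M); total welfare W = $3813M.
Meridian receives Band C at value $936M, so the others get W − 936 = $2877M.
Without Meridian: best allocation of the remaining 4 bidders over all 5 bands is TerraLink→Band D ($793M), AzureWave→Band G ($936M), Pulse→Band C ($358M), OrbitCom→Band F ($910M), total $2997M.
VCG payment = (others' best without Meridian) − (others' welfare with Meridian) = 2997 − 2877 = $120M.

Meridian pays $120M.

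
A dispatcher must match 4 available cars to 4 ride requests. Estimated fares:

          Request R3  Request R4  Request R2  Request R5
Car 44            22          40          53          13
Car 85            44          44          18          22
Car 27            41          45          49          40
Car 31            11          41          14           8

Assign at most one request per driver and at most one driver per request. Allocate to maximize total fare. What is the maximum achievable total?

This is a one-to-one assignment (maximum-weight bipartite matching).
Optimal: Car 44→Request R2 ($53), Car 85→Request R3 ($44), Car 27→Request R5 ($40), Car 31→Request R4 ($41) — total 53+44+40+41 = $178.
Row-greedy (each driver in turn takes its best remaining request) gives $150, worse by 28.

Maximum total: $178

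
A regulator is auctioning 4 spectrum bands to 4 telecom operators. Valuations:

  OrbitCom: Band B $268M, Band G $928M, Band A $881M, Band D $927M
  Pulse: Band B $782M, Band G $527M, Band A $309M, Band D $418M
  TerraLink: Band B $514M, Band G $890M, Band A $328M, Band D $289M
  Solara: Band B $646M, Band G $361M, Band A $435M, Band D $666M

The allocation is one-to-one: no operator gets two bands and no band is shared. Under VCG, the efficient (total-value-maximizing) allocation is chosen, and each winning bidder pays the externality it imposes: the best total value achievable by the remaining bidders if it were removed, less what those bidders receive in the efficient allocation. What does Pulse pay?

Efficient allocation: OrbitCom→Band A ($881M), Pulse→Band B ($782M), TerraLink→Band G ($890M), Solara→Band D ($666M); total welfare W = $3219M.
Pulse receives Band B at value $782M, so the others get W − 782 = $2437M.
Without Pulse: best allocation of the remaining 3 bidders over all 4 bands is OrbitCom→Band D ($927M), TerraLink→Band G ($890M), Solara→Band B ($646M), total $2463M.
VCG payment = (others' best without Pulse) − (others' welfare with Pulse) = 2463 − 2437 = $26M.

Pulse pays $26M.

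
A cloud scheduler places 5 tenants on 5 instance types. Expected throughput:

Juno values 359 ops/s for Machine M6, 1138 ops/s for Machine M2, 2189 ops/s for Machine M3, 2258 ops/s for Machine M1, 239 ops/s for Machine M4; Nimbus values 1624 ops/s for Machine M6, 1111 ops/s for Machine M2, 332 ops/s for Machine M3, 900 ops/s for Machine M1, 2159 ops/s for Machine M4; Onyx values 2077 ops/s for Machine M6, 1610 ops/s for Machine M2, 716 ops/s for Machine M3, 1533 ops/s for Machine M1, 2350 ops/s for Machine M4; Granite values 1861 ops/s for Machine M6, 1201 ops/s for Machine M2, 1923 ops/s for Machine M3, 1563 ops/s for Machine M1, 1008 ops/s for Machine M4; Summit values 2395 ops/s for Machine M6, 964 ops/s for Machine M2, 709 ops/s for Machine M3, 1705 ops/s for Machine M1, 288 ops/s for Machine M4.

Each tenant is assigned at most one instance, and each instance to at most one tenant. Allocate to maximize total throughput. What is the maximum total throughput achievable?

Maximum total: 10345 ops/s

Optimal: Juno→Machine M1 (2258 ops/s), Nimbus→Machine M4 (2159 ops/s), Onyx→Machine M2 (1610 ops/s), Granite→Machine M3 (1923 ops/s), Summit→Machine M6 (2395 ops/s) — total 2258+2159+1610+1923+2395 = 10345 ops/s.
Column-greedy (each instance in turn goes to its best remaining tenant) gives 9916 ops/s, worse by 429.
Swapping Summit↔Granite (Summit→Machine M3 709 ops/s, Granite→Machine M6 1861 ops/s) loses 1748.
Every other assignment is strictly worse.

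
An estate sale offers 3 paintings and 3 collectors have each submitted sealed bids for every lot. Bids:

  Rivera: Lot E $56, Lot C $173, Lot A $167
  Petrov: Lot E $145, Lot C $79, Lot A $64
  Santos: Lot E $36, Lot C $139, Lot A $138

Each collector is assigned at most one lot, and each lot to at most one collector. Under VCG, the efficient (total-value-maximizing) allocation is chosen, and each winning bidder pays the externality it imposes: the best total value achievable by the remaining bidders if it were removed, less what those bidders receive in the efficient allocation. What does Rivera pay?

Efficient allocation: Rivera→Lot C ($173), Petrov→Lot E ($145), Santos→Lot A ($138); total welfare W = $456.
Rivera receives Lot C at value $173, so the others get W − 173 = $283.
Without Rivera: best allocation of the remaining 2 bidders over all 3 lots is Petrov→Lot E ($145), Santos→Lot C ($139), total $284.
VCG payment = (others' best without Rivera) − (others' welfare with Rivera) = 284 − 283 = $1.

Rivera pays $1.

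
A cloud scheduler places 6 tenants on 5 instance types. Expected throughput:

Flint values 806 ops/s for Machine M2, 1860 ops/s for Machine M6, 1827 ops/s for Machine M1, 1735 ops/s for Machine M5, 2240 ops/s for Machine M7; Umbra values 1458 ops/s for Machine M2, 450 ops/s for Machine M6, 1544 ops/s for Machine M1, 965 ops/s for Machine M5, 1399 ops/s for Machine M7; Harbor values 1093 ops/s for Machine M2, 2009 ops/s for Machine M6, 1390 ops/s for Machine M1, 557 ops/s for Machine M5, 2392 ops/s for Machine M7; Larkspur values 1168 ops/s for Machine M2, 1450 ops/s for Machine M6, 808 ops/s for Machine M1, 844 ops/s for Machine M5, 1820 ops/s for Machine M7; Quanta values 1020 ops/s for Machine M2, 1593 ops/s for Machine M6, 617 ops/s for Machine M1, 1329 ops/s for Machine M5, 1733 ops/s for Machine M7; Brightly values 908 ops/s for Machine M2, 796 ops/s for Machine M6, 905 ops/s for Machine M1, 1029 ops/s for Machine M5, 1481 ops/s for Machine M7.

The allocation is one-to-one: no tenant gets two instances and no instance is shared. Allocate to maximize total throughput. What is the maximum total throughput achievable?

Max total: 8456 ops/s

Optimal: Umbra→Machine M2 (1458 ops/s), Larkspur→Machine M6 (1450 ops/s), Flint→Machine M1 (1827 ops/s), Quanta→Machine M5 (1329 ops/s), Harbor→Machine M7 (2392 ops/s) — total 1458+1450+1827+1329+2392 = 8456 ops/s.
Column-greedy (each instance in turn goes to its best remaining tenant) gives 8443 ops/s, worse by 13.
Next-best assignment: Umbra→Machine M2, Harbor→Machine M6, Flint→Machine M1, Quanta→Machine M5, Larkspur→Machine M7 = 8443 ops/s.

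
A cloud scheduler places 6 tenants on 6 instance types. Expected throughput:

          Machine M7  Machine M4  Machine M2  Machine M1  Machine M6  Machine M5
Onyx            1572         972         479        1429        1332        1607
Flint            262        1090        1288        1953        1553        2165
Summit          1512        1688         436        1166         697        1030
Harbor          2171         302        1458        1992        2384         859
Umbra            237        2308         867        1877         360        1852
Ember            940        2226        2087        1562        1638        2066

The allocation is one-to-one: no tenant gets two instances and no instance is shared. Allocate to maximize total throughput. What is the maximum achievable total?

This is the linear assignment problem.
Optimal: Onyx→Machine M1 (1429 ops/s), Flint→Machine M5 (2165 ops/s), Summit→Machine M7 (1512 ops/s), Harbor→Machine M6 (2384 ops/s), Umbra→Machine M4 (2308 ops/s), Ember→Machine M2 (2087 ops/s) — total 1429+2165+1512+2384+2308+2087 = 11885 ops/s.
Column-greedy (each instance in turn goes to its best remaining tenant) gives 10881 ops/s, worse by 1004.
Swapping Harbor↔Flint (Harbor→Machine M5 859 ops/s, Flint→Machine M6 1553 ops/s) loses 2137.

Maximum total: 11885 ops/s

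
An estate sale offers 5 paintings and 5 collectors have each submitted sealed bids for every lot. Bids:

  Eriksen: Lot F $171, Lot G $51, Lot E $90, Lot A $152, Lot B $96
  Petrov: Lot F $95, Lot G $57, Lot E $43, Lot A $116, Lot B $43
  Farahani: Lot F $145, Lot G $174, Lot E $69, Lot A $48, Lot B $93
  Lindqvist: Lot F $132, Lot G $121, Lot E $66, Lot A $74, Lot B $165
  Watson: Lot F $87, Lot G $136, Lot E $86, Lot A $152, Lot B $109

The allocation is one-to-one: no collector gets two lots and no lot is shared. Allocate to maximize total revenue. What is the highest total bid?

Optimal: Eriksen→Lot F ($171), Petrov→Lot A ($116), Farahani→Lot G ($174), Lindqvist→Lot B ($165), Watson→Lot E ($86) — total 171+116+174+165+86 = $712.
Max-entry greedy (repeatedly take the single best remaining cell) gives $705, worse by 7.
No other one-to-one assignment exceeds $712.

Maximum total: $712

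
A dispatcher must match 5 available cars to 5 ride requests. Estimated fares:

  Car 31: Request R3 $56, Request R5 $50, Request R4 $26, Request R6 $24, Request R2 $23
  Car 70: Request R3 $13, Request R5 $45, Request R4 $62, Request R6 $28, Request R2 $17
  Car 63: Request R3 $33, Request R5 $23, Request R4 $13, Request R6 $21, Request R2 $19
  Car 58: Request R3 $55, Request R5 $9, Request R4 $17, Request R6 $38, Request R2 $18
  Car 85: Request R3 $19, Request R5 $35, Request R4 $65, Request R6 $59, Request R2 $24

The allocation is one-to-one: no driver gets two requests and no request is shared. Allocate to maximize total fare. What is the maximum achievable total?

Maximum total: $245

Optimal: Car 31→Request R5 ($50), Car 70→Request R4 ($62), Car 63→Request R2 ($19), Car 58→Request R3 ($55), Car 85→Request R6 ($59) — total 50+62+19+55+59 = $245.
Column-greedy (each request in turn goes to its best remaining driver) gives $223, worse by 22.
Swapping Car 31↔Car 85 (Car 31→Request R6 $24, Car 85→Request R5 $35) loses 50.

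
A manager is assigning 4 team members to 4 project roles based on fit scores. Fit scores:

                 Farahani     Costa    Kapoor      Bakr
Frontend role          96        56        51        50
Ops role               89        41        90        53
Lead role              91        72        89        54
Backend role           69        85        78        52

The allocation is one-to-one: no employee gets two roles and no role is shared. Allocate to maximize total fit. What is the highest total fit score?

Maximum total: 325 pts

This is a one-to-one assignment (maximum-weight bipartite matching).
Optimal: Farahani→Frontend role (96 pts), Costa→Backend role (85 pts), Kapoor→Ops role (90 pts), Bakr→Lead role (54 pts) — total 96+85+90+54 = 325 pts.
Column-greedy (each role in turn goes to its best remaining employee) gives 310 pts, worse by 15.
Swapping Bakr↔Costa (Bakr→Backend role 52 pts, Costa→Lead role 72 pts) loses 15.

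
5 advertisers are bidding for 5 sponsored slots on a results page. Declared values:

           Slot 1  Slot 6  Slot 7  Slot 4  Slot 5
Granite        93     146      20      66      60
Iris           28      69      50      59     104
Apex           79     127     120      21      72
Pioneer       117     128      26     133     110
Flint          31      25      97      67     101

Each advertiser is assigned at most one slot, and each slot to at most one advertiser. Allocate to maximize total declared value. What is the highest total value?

Optimal: Granite→Slot 6 ($146), Iris→Slot 5 ($104), Apex→Slot 1 ($79), Pioneer→Slot 4 ($133), Flint→Slot 7 ($97) — total 146+104+79+133+97 = $559.
Row-greedy (each advertiser in turn takes its best remaining slot) gives $534, worse by 25.

Max total: $559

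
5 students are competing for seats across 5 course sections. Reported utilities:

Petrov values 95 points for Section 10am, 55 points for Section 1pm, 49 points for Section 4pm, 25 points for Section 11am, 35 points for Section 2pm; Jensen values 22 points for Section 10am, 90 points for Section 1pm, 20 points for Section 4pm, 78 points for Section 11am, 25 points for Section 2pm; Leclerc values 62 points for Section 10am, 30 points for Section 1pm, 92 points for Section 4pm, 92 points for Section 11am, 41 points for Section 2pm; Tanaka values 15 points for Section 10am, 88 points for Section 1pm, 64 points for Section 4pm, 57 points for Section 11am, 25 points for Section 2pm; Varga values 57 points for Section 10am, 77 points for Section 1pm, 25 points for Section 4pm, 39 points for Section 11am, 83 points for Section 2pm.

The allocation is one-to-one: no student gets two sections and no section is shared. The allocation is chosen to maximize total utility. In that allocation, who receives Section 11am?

Jensen receives Section 11am.

Optimal: Petrov→Section 10am (95 points), Jensen→Section 11am (78 points), Leclerc→Section 4pm (92 points), Tanaka→Section 1pm (88 points), Varga→Section 2pm (83 points) — total 95+78+92+88+83 = 436 points.
Column-greedy (each section in turn goes to its best remaining student) gives 417 points, worse by 19.
Checked against all permutations: 436 points is optimal.
Jensen's own top section is Section 1pm (90 points), but forcing Jensen→Section 1pm and reassigning the rest optimally gives only 424 points — worse by 12.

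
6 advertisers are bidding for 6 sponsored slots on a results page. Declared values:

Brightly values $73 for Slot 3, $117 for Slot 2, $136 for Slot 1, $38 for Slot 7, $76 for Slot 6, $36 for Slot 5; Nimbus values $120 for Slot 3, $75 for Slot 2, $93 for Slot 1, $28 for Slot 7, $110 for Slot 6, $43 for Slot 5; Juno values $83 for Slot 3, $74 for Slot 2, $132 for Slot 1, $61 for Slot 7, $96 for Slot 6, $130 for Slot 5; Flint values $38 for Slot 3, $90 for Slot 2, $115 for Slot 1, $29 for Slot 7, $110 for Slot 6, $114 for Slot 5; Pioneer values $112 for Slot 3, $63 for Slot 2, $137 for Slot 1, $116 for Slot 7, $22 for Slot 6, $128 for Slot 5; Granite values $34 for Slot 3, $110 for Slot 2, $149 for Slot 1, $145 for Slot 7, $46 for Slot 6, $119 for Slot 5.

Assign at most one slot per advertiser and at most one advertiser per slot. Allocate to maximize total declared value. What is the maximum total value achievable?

Max total: $759

This is a one-to-one assignment (maximum-weight bipartite matching).
Optimal: Brightly→Slot 2 ($117), Nimbus→Slot 3 ($120), Juno→Slot 5 ($130), Flint→Slot 6 ($110), Pioneer→Slot 1 ($137), Granite→Slot 7 ($145) — total 117+120+130+110+137+145 = $759.
Next-best assignment: Brightly→Slot 2, Nimbus→Slot 3, Juno→Slot 1, Flint→Slot 6, Pioneer→Slot 5, Granite→Slot 7 = $752.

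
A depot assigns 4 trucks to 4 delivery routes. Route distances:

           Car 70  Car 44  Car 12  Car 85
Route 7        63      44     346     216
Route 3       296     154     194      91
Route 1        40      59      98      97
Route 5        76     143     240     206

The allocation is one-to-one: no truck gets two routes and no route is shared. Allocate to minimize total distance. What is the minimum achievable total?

This is a one-to-one assignment (minimum-cost bipartite matching).
Optimal: Car 70→Route 5 (76 km), Car 44→Route 7 (44 km), Car 12→Route 1 (98 km), Car 85→Route 3 (91 km) — total 76+44+98+91 = 309 km.
Min-entry greedy (repeatedly take the single cheapest remaining cell) gives 415 km, worse by 106.

Minimum total: 309 km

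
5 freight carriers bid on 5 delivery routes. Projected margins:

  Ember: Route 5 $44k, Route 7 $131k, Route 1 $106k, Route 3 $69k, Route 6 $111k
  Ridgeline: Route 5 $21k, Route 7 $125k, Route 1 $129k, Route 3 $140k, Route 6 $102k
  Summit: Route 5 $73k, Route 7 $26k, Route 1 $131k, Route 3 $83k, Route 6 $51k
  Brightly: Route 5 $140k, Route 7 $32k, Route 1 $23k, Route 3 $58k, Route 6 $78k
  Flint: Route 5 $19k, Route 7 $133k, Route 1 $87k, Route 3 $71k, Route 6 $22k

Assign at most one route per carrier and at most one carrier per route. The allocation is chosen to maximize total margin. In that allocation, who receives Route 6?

Ember receives Route 6.

Optimal: Ember→Route 6 ($111k), Ridgeline→Route 3 ($140k), Summit→Route 1 ($131k), Brightly→Route 5 ($140k), Flint→Route 7 ($133k) — total 111+140+131+140+133 = $655k.
Row-greedy (each carrier in turn takes its best remaining route) gives $564k, worse by 91.
Ember's own top route is Route 7 ($131k), but forcing Ember→Route 7 and reassigning the rest optimally gives only $575k — worse by 80.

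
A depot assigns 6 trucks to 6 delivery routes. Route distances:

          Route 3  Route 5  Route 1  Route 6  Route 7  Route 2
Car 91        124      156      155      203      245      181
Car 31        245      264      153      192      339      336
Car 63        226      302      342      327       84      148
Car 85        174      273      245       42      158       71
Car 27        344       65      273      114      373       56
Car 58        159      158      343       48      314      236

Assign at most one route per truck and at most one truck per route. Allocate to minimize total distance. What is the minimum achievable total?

Optimal: Car 91→Route 3 (124 km), Car 31→Route 1 (153 km), Car 63→Route 7 (84 km), Car 85→Route 2 (71 km), Car 27→Route 5 (65 km), Car 58→Route 6 (48 km) — total 124+153+84+71+65+48 = 545 km.
Column-greedy (each route in turn goes to its cheapest remaining truck) gives 704 km, worse by 159.
Next-best assignment: Car 91→Route 3, Car 31→Route 1, Car 63→Route 7, Car 85→Route 6, Car 27→Route 2, Car 58→Route 5 = 617 km.
Swapping Car 63↔Car 85 (Car 63→Route 2 148 km, Car 85→Route 7 158 km) adds 151.
Checked against all permutations: 545 km is optimal.

Min total: 545 km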